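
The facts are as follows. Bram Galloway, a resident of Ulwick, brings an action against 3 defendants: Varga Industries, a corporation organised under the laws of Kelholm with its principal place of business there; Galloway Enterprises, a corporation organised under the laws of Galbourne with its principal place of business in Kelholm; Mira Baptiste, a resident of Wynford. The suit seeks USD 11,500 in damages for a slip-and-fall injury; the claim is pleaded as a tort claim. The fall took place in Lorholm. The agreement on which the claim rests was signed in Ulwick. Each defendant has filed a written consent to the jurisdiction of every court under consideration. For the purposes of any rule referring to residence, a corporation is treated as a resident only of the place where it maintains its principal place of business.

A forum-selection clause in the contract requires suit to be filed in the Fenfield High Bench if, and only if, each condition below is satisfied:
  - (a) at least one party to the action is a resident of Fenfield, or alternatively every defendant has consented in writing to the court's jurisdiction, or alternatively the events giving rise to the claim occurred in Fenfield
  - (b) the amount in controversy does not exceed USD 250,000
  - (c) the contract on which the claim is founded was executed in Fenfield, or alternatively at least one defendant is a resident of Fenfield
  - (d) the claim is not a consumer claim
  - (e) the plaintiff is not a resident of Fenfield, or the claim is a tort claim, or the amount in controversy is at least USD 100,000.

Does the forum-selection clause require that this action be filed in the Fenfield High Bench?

The Fenfield High Bench:
  (a) Every defendant has filed written consent — that alternative is enough. Satisfied.
  (b) The amount in controversy is 11,500 dollars, within the USD 250,000 ceiling. Met.
  (c) The contract was executed in Ulwick, not Fenfield; no defendant resides in Fenfield (they reside in Kelholm, Kelholm, Wynford) — every alternative fails. Fails.
  (d) The claim is a tort claim, not a consumer claim. Met.
  (e) The plaintiff resides in Ulwick, which is not Fenfield, so this disjunct is met. Condition met.
  → Forum clause is not triggered.

No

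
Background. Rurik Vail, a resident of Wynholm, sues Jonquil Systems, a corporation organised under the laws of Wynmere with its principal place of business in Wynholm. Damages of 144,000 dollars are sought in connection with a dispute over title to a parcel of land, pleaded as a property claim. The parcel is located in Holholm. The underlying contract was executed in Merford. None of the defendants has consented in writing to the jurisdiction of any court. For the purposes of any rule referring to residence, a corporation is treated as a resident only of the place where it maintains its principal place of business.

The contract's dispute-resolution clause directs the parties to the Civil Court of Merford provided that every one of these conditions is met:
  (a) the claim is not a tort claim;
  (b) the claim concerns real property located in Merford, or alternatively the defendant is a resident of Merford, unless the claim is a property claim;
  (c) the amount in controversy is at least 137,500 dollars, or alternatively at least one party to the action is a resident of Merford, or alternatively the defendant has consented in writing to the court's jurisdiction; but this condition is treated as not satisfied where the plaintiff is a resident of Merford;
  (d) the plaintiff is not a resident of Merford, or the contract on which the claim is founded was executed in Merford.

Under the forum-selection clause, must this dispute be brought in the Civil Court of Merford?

The Civil Court of Merford:
  (a) The claim is a property claim, not a tort claim. Satisfied.
  (b) The property lies in Holholm, not Merford; the defendant resides in Wynholm, not Merford — no alternative holds. But the claim is a property claim, and the 'unless' clause therefore excuses the requirement. Satisfied.
  (c) The amount in controversy is 144,000 dollars, which meets the 137,500 dollars floor, so one alternative holds. The carve-out does not apply: the plaintiff resides in Wynholm, not Merford. Met.
  (d) The plaintiff resides in Wynholm, which is not Merford, so one alternative holds. Satisfied.
  → Forum clause is triggered.

Yes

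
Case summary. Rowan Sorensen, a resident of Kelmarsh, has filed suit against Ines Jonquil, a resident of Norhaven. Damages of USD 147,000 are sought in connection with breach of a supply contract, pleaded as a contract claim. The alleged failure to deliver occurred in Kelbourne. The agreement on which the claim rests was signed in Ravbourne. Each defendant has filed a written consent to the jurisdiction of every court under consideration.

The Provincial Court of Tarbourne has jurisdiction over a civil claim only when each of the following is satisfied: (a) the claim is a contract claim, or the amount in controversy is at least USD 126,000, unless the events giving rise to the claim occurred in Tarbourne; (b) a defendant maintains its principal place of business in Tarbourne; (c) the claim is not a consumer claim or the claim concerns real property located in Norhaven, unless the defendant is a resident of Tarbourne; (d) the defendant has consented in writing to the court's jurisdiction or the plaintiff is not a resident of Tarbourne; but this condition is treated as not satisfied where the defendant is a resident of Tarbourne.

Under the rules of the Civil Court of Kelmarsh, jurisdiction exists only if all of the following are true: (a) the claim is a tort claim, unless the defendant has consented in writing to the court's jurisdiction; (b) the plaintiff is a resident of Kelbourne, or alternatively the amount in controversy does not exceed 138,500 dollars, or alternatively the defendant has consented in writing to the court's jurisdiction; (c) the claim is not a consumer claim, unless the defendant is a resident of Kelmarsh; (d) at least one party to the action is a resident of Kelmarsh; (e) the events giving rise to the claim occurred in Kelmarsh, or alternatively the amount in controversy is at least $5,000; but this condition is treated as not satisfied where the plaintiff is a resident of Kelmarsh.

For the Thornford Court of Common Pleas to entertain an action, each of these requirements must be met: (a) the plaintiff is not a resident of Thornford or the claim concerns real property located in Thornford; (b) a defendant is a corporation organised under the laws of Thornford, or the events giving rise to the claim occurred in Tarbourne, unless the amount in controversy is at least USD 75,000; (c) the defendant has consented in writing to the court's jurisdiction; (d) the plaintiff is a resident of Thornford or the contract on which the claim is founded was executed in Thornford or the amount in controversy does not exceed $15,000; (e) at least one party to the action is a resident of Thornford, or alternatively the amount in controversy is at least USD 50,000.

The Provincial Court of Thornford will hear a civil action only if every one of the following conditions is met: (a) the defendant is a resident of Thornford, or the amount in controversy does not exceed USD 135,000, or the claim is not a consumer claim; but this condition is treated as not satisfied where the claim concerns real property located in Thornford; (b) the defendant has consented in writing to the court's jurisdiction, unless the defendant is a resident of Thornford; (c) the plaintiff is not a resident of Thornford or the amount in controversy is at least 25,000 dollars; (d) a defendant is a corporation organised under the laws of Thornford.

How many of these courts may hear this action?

0

The Provincial Court of Tarbourne:
  (a) The claim is a contract claim, which satisfies one of the alternatives. Satisfied.
  (b) No defendant is a corporation. Fails.
  (c) The claim is a contract claim, not a consumer claim, so one alternative holds. Met.
  (d) Every defendant has filed written consent, so this disjunct is met. And the carve-out is inapplicable — the defendant resides in Norhaven, not Tarbourne. Condition met.
  → At least one condition fails; no jurisdiction.
The Civil Court of Kelmarsh:
  (a) The claim is a contract claim, not a tort claim. The proviso rescues it, though: every defendant has filed written consent. Condition met.
  (b) Every defendant has filed written consent, so one alternative holds. Condition met.
  (c) The claim is a contract claim, not a consumer claim. Met.
  (d) Rowan Sorensen resides in Kelmarsh. Met.
  (e) The amount in controversy is $147,000, which meets the 5,000 dollars floor, so this disjunct is met. But the plaintiff resides in Kelmarsh, triggering the carve-out and defeating this condition. Condition not met.
  → Not every requirement is met — no jurisdiction.
The Thornford Court of Common Pleas:
  (a) The plaintiff resides in Kelmarsh, which is not Thornford, so this disjunct is met. Condition met.
  (b) No defendant is a corporation; the operative events occurred in Kelbourne, not Tarbourne — none of the alternatives is met. The proviso rescues it, though: the amount in controversy is $147,000, which meets the 75,000 dollars floor. Met.
  (c) Every defendant has filed written consent. Condition met.
  (d) The plaintiff resides in Kelmarsh, not Thornford; the contract was executed in Ravbourne, not Thornford; the amount in controversy is 147,000 dollars, above the USD 15,000 ceiling — none of the alternatives is met. Fails.
  (e) The amount in controversy is $147,000, which meets the 50,000 dollars floor, which satisfies one of the alternatives. Condition met.
  → The court lacks jurisdiction.
The Provincial Court of Thornford:
  (a) The claim is a contract claim, not a consumer claim, so this disjunct is met. The carve-out does not apply: the claim does not concern real property. Condition met.
  (b) Every defendant has filed written consent. Condition met.
  (c) The plaintiff resides in Kelmarsh, which is not Thornford, so this disjunct is met. Met.
  (d) No defendant is a corporation. Fails.
  → The court lacks jurisdiction.
No court satisfies all of its conditions.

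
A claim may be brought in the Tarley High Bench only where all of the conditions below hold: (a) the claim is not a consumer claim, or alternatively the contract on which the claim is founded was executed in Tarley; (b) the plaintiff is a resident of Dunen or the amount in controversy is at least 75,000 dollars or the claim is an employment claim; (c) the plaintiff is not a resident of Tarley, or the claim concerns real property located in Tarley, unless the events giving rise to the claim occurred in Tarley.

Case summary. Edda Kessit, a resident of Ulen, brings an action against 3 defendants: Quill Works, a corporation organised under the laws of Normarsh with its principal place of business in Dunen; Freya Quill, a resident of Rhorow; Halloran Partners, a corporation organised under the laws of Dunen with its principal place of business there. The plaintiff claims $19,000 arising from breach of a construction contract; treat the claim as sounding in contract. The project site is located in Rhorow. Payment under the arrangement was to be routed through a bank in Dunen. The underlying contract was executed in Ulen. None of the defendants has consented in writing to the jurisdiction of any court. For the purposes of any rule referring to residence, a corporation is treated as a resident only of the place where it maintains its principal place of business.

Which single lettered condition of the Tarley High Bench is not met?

(b)

The Tarley High Bench:
  (a) The claim is a contract claim, not a consumer claim, so one alternative holds. Condition met.
  (b) The plaintiff resides in Ulen, not Dunen; the amount in controversy is 19,000 dollars, below the $75,000 floor; the claim is a contract claim, not an employment claim — none of the alternatives is met. Not satisfied.
  (c) The plaintiff resides in Ulen, which is not Tarley, so this disjunct is met. Condition met.
Only condition (b) fails.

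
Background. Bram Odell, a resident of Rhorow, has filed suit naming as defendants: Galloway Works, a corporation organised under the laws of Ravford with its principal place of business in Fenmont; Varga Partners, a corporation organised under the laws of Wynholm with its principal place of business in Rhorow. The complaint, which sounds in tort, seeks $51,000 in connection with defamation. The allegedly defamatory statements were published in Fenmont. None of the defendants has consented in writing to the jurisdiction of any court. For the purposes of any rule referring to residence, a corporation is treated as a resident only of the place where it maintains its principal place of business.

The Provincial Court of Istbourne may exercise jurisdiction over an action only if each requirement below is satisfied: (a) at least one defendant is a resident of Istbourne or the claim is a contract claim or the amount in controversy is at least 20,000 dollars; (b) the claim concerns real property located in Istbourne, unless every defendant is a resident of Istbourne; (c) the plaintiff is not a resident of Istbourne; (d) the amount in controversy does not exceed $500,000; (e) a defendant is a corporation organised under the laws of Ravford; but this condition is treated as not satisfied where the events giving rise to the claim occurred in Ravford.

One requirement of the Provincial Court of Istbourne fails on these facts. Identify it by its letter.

(b)

The Provincial Court of Istbourne:
  (a) The amount in controversy is 51,000 dollars, which meets the $20,000 floor, which satisfies one of the alternatives. Satisfied.
  (b) The claim does not concern real property. Nor does the 'unless' clause help: the defendants reside as follows — Galloway Works in Fenmont, Varga Partners in Rhorow — not all in Istbourne. Not satisfied.
  (c) The plaintiff resides in Rhorow, which is not Istbourne. Satisfied.
  (d) The amount in controversy is USD 51,000, within the USD 500,000 ceiling. Condition met.
  (e) Galloway Works is organised under the laws of Ravford. The exception is not triggered, since the operative events occurred in Fenmont, not Ravford. Met.
Only condition (b) fails.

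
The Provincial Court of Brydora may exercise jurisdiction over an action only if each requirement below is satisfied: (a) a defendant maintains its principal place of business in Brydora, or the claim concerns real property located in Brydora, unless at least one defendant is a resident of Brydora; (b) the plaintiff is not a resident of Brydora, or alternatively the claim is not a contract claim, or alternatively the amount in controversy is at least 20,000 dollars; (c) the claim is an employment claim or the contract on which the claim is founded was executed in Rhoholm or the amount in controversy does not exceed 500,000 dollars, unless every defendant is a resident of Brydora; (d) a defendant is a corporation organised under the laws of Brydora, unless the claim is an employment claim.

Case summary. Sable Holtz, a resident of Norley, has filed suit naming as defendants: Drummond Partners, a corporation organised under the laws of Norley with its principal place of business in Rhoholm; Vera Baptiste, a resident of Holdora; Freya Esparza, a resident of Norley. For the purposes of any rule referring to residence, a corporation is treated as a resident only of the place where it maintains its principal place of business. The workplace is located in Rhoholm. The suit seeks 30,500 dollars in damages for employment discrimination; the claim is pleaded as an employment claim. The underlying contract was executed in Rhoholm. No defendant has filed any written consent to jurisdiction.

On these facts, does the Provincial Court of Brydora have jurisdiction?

No

The Provincial Court of Brydora:
  (a) The corporate defendant(s) have their principal place of business in Rhoholm, not Brydora; the claim does not concern real property — every alternative fails. The proviso offers no rescue either, since no defendant resides in Brydora (they reside in Rhoholm, Holdora, Norley). Fails.
  (b) The plaintiff resides in Norley, which is not Brydora, so one alternative holds. Satisfied.
  (c) The claim is an employment claim — that alternative is enough. Satisfied.
  (d) The corporate defendant(s) are organised in Norley, not Brydora. The proviso rescues it, though: the claim is an employment claim. Met.
  → At least one condition fails; no jurisdiction.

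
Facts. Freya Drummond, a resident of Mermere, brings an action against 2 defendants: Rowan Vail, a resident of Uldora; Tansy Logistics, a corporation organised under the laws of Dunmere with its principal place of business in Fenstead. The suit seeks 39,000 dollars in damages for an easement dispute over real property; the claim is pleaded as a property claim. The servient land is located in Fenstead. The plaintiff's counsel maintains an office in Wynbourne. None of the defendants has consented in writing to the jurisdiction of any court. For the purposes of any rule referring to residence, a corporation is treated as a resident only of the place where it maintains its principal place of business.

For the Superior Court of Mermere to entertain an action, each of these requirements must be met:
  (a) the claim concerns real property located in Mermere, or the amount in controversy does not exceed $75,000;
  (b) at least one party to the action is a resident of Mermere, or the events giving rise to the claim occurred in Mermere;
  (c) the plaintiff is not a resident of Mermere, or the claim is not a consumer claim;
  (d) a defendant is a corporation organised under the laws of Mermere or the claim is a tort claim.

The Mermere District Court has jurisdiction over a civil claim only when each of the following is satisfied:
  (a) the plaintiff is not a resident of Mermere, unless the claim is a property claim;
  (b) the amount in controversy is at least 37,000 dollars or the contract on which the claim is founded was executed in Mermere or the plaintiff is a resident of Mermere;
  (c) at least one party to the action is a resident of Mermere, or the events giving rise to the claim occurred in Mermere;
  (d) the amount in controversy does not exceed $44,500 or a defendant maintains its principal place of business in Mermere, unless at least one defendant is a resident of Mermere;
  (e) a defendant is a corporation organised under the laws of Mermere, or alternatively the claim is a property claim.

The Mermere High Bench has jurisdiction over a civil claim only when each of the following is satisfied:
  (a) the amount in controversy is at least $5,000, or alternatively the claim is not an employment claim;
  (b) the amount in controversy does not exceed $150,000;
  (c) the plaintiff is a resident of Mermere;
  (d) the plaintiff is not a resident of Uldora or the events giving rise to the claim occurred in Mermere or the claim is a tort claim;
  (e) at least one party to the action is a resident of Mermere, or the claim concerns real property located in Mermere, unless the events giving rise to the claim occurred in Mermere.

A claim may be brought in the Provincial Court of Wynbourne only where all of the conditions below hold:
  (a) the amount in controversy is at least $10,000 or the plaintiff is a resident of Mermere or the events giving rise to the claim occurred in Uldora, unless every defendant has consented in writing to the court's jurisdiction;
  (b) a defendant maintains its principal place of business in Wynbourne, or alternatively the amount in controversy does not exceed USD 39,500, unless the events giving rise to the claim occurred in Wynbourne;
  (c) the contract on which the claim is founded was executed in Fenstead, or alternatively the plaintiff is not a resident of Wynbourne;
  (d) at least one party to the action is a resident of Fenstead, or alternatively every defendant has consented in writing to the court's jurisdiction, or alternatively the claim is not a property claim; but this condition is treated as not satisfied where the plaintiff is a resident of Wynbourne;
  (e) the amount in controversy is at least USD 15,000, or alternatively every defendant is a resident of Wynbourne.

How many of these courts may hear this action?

The Superior Court of Mermere:
  (a) The amount in controversy is $39,000, within the 75,000 dollars ceiling, which satisfies one of the alternatives. Satisfied.
  (b) Freya Drummond resides in Mermere, which satisfies one of the alternatives. Met.
  (c) The claim is a property claim, not a consumer claim, which satisfies one of the alternatives. Satisfied.
  (d) The corporate defendant(s) are organised in Dunmere, not Mermere; the claim is a property claim, not a tort claim — no alternative holds. Not satisfied.
  → No jurisdiction.
The Mermere District Court:
  (a) The plaintiff resides in Mermere. However, the claim is a property claim, so the 'unless' proviso supplies this condition. Condition met.
  (b) The amount in controversy is USD 39,000, which meets the $37,000 floor, which satisfies one of the alternatives. Satisfied.
  (c) Freya Drummond resides in Mermere, which satisfies one of the alternatives. Satisfied.
  (d) The amount in controversy is USD 39,000, within the $44,500 ceiling, so one alternative holds. Satisfied.
  (e) The claim is a property claim — that alternative is enough. Met.
  → All conditions met; jurisdiction exists.
The Mermere High Bench:
  (a) The amount in controversy is USD 39,000, which meets the 5,000 dollars floor, which satisfies one of the alternatives. Condition met.
  (b) The amount in controversy is 39,000 dollars, within the 150,000 dollars ceiling. Satisfied.
  (c) The plaintiff resides in Mermere. Satisfied.
  (d) The plaintiff resides in Mermere, which is not Uldora, so one alternative holds. Met.
  (e) Freya Drummond resides in Mermere, so this disjunct is met. Met.
  → The court has jurisdiction.
The Provincial Court of Wynbourne:
  (a) The amount in controversy is USD 39,000, which meets the $10,000 floor, so this disjunct is met. Satisfied.
  (b) The amount in controversy is $39,000, within the 39,500 dollars ceiling, which satisfies one of the alternatives. Satisfied.
  (c) The plaintiff resides in Mermere, which is not Wynbourne, so this disjunct is met. Met.
  (d) Tansy Logistics resides in Fenstead, so this disjunct is met. And the carve-out is inapplicable — the plaintiff resides in Mermere, not Wynbourne. Satisfied.
  (e) The amount in controversy is $39,000, which meets the 15,000 dollars floor, which satisfies one of the alternatives. Satisfied.
  → Every requirement is satisfied — jurisdiction.
Courts with jurisdiction: the Mermere District Court, the Mermere High Bench, the Provincial Court of Wynbourne — 3 in total.

3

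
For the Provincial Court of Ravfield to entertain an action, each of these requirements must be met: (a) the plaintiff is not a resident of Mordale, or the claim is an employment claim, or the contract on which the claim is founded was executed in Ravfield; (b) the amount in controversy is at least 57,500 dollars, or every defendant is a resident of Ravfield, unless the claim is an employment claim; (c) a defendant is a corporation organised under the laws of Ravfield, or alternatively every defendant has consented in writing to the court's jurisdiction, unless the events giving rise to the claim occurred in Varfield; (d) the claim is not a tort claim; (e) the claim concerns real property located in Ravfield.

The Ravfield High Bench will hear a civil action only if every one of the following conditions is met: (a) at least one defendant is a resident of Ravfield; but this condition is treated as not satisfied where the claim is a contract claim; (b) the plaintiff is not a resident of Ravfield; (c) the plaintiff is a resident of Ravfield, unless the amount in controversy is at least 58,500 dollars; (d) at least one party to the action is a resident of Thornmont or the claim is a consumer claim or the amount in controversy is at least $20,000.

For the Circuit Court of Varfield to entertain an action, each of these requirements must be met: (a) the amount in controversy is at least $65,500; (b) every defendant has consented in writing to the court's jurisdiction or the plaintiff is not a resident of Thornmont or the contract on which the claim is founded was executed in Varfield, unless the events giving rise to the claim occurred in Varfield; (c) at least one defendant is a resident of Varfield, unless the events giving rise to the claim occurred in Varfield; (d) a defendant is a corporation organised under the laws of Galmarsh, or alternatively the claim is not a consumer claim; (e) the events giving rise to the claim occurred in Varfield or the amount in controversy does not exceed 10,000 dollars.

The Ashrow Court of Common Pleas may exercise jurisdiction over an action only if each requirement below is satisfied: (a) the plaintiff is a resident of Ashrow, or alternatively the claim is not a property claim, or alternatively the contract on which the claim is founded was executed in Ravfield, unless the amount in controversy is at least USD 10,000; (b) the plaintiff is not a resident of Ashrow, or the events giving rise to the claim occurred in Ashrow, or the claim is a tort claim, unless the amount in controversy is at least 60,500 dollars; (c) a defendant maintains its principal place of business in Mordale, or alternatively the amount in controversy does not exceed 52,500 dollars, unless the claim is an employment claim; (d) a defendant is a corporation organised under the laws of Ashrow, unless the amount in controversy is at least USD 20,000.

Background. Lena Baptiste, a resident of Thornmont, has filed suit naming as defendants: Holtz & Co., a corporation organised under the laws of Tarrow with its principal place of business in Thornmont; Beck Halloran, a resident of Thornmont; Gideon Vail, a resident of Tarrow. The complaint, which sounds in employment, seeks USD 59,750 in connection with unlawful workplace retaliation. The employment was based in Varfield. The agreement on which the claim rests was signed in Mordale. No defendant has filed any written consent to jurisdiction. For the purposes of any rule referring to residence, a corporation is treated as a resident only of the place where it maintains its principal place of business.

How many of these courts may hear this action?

The Provincial Court of Ravfield:
  (a) The plaintiff resides in Thornmont, which is not Mordale, so one alternative holds. Met.
  (b) The amount in controversy is $59,750, which meets the USD 57,500 floor — that alternative is enough. Condition met.
  (c) The corporate defendant(s) are organised in Tarrow, not Ravfield; no such written consent has been filed — every alternative fails. But the operative events occurred in Varfield, and the 'unless' clause therefore excuses the requirement. Condition met.
  (d) The claim is an employment claim, not a tort claim. Met.
  (e) The claim does not concern real property. Not satisfied.
  → Not every requirement is met — no jurisdiction.
The Ravfield High Bench:
  (a) No defendant resides in Ravfield (they reside in Thornmont, Thornmont, Tarrow). Not met.
  (b) The plaintiff resides in Thornmont, which is not Ravfield. Satisfied.
  (c) The plaintiff resides in Thornmont, not Ravfield. However, the amount in controversy is 59,750 dollars, which meets the USD 58,500 floor, so the 'unless' proviso supplies this condition. Condition met.
  (d) Lena Baptiste resides in Thornmont, so this disjunct is met. Satisfied.
  → No jurisdiction.
The Circuit Court of Varfield:
  (a) The amount in controversy is 59,750 dollars, below the $65,500 floor. Not satisfied.
  (b) No such written consent has been filed; the plaintiff resides in Thornmont; the contract was executed in Mordale, not Varfield — none of the alternatives is met. The proviso rescues it, though: the operative events occurred in Varfield. Met.
  (c) No defendant resides in Varfield (they reside in Thornmont, Thornmont, Tarrow). But the operative events occurred in Varfield, and the 'unless' clause therefore excuses the requirement. Satisfied.
  (d) The claim is an employment claim, not a consumer claim — that alternative is enough. Satisfied.
  (e) The operative events occurred in Varfield, so this disjunct is met. Met.
  → At least one condition fails; no jurisdiction.
The Ashrow Court of Common Pleas:
  (a) The claim is an employment claim, not a property claim, so one alternative holds. Met.
  (b) The plaintiff resides in Thornmont, which is not Ashrow, so this disjunct is met. Met.
  (c) The corporate defendant(s) have their principal place of business in Thornmont, not Mordale; the amount in controversy is USD 59,750, above the $52,500 ceiling — none of the alternatives is met. But the claim is an employment claim, and the 'unless' clause therefore excuses the requirement. Met.
  (d) The corporate defendant(s) are organised in Tarrow, not Ashrow. However, the amount in controversy is USD 59,750, which meets the 20,000 dollars floor, so the 'unless' proviso supplies this condition. Satisfied.
  → All conditions met; jurisdiction exists.
Courts with jurisdiction: the Ashrow Court of Common Pleas — 1 in total.

1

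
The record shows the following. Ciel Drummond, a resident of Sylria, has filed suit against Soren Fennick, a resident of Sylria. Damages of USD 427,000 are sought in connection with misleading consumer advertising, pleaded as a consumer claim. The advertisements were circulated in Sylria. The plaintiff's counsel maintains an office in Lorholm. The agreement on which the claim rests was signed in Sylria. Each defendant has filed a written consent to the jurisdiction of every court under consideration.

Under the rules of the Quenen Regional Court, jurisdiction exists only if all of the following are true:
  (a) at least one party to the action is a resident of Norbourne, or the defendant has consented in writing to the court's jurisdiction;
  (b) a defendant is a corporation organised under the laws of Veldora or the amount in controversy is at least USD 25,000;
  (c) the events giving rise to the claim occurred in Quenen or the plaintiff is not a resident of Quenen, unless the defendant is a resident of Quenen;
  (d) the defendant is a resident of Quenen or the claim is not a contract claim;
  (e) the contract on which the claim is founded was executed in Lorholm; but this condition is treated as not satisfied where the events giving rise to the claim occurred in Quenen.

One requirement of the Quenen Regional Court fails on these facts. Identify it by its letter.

(e)

The Quenen Regional Court:
  (a) Every defendant has filed written consent, so this disjunct is met. Condition met.
  (b) The amount in controversy is $427,000, which meets the USD 25,000 floor, so one alternative holds. Met.
  (c) The plaintiff resides in Sylria, which is not Quenen, so this disjunct is met. Satisfied.
  (d) The claim is a consumer claim, not a contract claim — that alternative is enough. Condition met.
  (e) The contract was executed in Sylria, not Lorholm. Not satisfied.
Only condition (e) fails.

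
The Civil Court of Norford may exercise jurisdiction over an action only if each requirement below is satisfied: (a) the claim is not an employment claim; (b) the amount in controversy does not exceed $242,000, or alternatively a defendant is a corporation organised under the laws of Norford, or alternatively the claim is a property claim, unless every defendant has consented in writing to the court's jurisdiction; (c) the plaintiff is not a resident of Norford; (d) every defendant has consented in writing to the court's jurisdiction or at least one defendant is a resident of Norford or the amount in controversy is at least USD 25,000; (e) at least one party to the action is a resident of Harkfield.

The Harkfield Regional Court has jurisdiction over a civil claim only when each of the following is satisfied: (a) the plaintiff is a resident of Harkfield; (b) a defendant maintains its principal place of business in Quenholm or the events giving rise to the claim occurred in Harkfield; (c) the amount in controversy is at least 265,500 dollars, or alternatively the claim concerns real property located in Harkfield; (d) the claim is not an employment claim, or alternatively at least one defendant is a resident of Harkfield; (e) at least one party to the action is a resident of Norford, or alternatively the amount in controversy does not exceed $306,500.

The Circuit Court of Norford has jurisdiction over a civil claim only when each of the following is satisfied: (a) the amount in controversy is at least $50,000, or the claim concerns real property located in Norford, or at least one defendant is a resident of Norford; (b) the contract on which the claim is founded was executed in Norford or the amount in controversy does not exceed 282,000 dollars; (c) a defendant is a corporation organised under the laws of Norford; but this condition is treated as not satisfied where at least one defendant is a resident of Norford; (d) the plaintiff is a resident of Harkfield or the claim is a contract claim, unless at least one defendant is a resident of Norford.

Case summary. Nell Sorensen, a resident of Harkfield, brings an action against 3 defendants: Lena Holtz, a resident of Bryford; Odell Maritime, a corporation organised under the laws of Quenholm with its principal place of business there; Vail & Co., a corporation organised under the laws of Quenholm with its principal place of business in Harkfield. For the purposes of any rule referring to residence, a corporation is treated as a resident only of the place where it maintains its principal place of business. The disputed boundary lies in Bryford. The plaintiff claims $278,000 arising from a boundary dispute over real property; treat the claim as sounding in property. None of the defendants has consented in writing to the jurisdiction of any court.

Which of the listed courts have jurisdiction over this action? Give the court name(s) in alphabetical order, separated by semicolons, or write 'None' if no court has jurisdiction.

the Civil Court of Norford; the Harkfield Regional Court

The Civil Court of Norford:
  (a) The claim is a property claim, not an employment claim. Met.
  (b) The claim is a property claim, so this disjunct is met. Satisfied.
  (c) The plaintiff resides in Harkfield, which is not Norford. Condition met.
  (d) The amount in controversy is 278,000 dollars, which meets the USD 25,000 floor — that alternative is enough. Satisfied.
  (e) Nell Sorensen resides in Harkfield. Condition met.
  → All conditions met; jurisdiction exists.
The Harkfield Regional Court:
  (a) The plaintiff resides in Harkfield. Condition met.
  (b) Odell Maritime has its principal place of business in Quenholm — that alternative is enough. Condition met.
  (c) The amount in controversy is $278,000, which meets the USD 265,500 floor, which satisfies one of the alternatives. Met.
  (d) The claim is a property claim, not an employment claim — that alternative is enough. Satisfied.
  (e) The amount in controversy is 278,000 dollars, within the USD 306,500 ceiling — that alternative is enough. Met.
  → Every requirement is satisfied — jurisdiction.
The Circuit Court of Norford:
  (a) The amount in controversy is $278,000, which meets the $50,000 floor, which satisfies one of the alternatives. Condition met.
  (b) The amount in controversy is 278,000 dollars, within the 282,000 dollars ceiling, so one alternative holds. Satisfied.
  (c) The corporate defendant(s) are organised in Quenholm, not Norford. Fails.
  (d) The plaintiff resides in Harkfield, so one alternative holds. Condition met.
  → The court lacks jurisdiction.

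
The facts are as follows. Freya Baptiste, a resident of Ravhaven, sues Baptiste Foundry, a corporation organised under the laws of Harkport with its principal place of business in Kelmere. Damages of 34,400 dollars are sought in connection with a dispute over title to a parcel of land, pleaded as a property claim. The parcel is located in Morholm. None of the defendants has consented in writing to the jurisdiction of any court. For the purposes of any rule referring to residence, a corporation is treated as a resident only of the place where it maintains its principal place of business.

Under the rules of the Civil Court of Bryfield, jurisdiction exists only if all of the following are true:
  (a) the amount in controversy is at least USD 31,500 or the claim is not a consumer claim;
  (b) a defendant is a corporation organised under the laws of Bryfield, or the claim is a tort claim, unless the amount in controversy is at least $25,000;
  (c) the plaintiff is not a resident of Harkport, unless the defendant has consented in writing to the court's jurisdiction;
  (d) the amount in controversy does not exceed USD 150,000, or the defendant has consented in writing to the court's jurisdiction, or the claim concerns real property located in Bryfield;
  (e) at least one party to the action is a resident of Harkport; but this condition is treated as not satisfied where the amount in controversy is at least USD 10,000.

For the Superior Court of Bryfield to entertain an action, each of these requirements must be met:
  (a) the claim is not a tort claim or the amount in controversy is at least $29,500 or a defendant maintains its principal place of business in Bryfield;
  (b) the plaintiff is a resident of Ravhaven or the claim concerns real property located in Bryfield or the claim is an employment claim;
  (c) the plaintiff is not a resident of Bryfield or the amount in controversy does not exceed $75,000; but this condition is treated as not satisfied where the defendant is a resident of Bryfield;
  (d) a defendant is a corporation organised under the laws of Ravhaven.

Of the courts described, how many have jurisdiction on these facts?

0

The Civil Court of Bryfield:
  (a) The amount in controversy is USD 34,400, which meets the USD 31,500 floor — that alternative is enough. Condition met.
  (b) The corporate defendant(s) are organised in Harkport, not Bryfield; the claim is a property claim, not a tort claim — no alternative holds. But the amount in controversy is $34,400, which meets the 25,000 dollars floor, and the 'unless' clause therefore excuses the requirement. Met.
  (c) The plaintiff resides in Ravhaven, which is not Harkport. Satisfied.
  (d) The amount in controversy is 34,400 dollars, within the USD 150,000 ceiling, so this disjunct is met. Satisfied.
  (e) No party resides in Harkport. Not met.
  → Not every requirement is met — no jurisdiction.
The Superior Court of Bryfield:
  (a) The claim is a property claim, not a tort claim, so this disjunct is met. Condition met.
  (b) The plaintiff resides in Ravhaven, which satisfies one of the alternatives. Met.
  (c) The plaintiff resides in Ravhaven, which is not Bryfield, so this disjunct is met. The carve-out does not apply: the defendant resides in Kelmere, not Bryfield. Condition met.
  (d) The corporate defendant(s) are organised in Harkport, not Ravhaven. Not met.
  → The court lacks jurisdiction.
No court satisfies all of its conditions.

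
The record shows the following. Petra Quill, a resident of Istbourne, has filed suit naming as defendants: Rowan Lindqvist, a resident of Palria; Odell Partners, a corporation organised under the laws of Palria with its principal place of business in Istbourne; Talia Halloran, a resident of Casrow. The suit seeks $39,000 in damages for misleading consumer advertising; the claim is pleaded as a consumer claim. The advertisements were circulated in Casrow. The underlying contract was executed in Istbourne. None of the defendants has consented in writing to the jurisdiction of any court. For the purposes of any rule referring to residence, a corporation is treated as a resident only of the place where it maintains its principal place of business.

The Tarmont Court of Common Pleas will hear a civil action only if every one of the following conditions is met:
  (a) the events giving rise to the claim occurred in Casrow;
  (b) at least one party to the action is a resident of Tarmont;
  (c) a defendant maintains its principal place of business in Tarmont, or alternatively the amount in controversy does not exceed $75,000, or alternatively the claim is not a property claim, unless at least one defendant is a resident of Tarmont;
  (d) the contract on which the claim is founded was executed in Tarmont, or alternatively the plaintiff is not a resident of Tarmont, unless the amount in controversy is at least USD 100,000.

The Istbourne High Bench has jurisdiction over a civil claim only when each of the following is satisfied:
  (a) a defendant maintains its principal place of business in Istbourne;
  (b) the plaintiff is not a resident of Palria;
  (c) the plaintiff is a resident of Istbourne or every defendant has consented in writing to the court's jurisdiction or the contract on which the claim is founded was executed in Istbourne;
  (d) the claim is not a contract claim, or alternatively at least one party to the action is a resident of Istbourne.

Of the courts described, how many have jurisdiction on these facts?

The Tarmont Court of Common Pleas:
  (a) The operative events occurred in Casrow. Satisfied.
  (b) No party resides in Tarmont. Condition not met.
  (c) The amount in controversy is 39,000 dollars, within the 75,000 dollars ceiling, which satisfies one of the alternatives. Condition met.
  (d) The plaintiff resides in Istbourne, which is not Tarmont, so this disjunct is met. Satisfied.
  → No jurisdiction.
The Istbourne High Bench:
  (a) Odell Partners has its principal place of business in Istbourne. Met.
  (b) The plaintiff resides in Istbourne, which is not Palria. Condition met.
  (c) The plaintiff resides in Istbourne, so one alternative holds. Condition met.
  (d) The claim is a consumer claim, not a contract claim, which satisfies one of the alternatives. Met.
  → All conditions met; jurisdiction exists.
Courts with jurisdiction: the Istbourne High Bench — 1 in total.

1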